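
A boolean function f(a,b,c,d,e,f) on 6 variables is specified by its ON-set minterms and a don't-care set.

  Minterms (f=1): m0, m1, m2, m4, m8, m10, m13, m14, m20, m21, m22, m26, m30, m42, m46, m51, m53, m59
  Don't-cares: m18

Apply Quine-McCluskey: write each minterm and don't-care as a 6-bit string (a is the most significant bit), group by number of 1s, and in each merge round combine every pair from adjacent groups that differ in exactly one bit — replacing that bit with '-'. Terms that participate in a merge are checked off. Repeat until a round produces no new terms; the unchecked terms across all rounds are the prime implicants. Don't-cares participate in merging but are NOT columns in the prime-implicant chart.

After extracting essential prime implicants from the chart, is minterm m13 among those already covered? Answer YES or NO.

YES

[col 0] 000000*, 000001*, 000010*, 000100*, 001000*, 001010*, 001101, 001110*, 010010*, 010100*, 010101*, 010110*, 011010*, 011110*, 101010*, 101110*, 110011*, 110101*, 111011*
[col 1] -01010*, -01110*, -10101, 0-0010*, 0-0100, 0-1010*, 0-1110*, 00-000*, 00-010*, 000-00, 0000-0*, 00000-, 001-10*, 0010-0*, 01-010*, 01-110*, 010-10*, 0101-0, 01010-, 011-10*, 101-10*, 11-011
[col 2] -01-10, 0--010, 0-1-10, 00-0-0, 01--10
Prime implicants: -01-10, -10101, 0--010, 0-0100, 0-1-10, 00-0-0, 000-00, 00000-, 001101, 01--10, 0101-0, 01010-, 11-011
PI chart (minterm → PIs covering it):
  0 | 00-0-0,000-00,00000-
  1 | 00000-  (sole → essential)
  2 | 0--010,00-0-0
  4 | 0-0100,000-00
  8 | 00-0-0  (sole → essential)
  10 | -01-10,0--010,0-1-10,00-0-0
  13 | 001101  (sole → essential)
  14 | -01-10,0-1-10
  20 | 0-0100,0101-0,01010-
  21 | -10101,01010-
  22 | 01--10,0101-0
  26 | 0--010,0-1-10,01--10
  30 | 0-1-10,01--10
  42 | -01-10  (sole → essential)
  46 | -01-10  (sole → essential)
  51 | 11-011  (sole → essential)
  53 | -10101  (sole → essential)
  59 | 11-011  (sole → essential)
Essential prime implicants: -01-10, -10101, 00-0-0, 00000-, 001101, 11-011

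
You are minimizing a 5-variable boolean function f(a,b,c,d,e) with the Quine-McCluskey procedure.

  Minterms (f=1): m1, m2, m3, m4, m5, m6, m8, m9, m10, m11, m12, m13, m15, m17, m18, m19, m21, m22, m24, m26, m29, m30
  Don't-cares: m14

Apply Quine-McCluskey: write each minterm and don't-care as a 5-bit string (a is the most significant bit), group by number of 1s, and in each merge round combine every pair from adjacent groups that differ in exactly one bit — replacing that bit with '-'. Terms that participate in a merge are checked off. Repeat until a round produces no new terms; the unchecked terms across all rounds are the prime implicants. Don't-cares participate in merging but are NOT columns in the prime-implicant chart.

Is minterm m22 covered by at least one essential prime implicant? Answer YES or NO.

[col 0] 00001*, 00010*, 00011*, 00100*, 00101*, 00110*, 01000*, 01001*, 01010*, 01011*, 01100*, 01101*, 01110*, 01111*, 10001*, 10010*, 10011*, 10101*, 10110*, 11000*, 11010*, 11101*, 11110*
[col 1] -0001*, -0010*, -0011*, -0101*, -0110*, -1000*, -1010*, -1101*, -1110*, 0-001*, 0-010*, 0-011*, 0-100*, 0-101*, 0-110*, 00-01*, 00-10*, 000-1*, 0001-*, 001-0*, 0010-*, 01-00*, 01-01*, 01-10*, 01-11*, 010-0*, 010-1*, 0100-*, 0101-*, 011-0*, 011-1*, 0110-*, 0111-*, 1-010*, 1-101*, 1-110*, 10-01*, 10-10*, 100-1*, 1001-*, 11-10*, 110-0*
[col 2] --010*, --101, --110*, -0-01, -0-10*, -00-1, -001-, -1-10*, -10-0, 0--01, 0--10*, 0-0-1, 0-01-, 0-1-0, 0-10-, 01--0*, 01--1*, 01-0-*, 01-1-*, 010--*, 011--*, 1--10*
[col 3] ---10, 01---
Prime implicants: ---10, --101, -0-01, -00-1, -001-, -10-0, 0--01, 0-0-1, 0-01-, 0-1-0, 0-10-, 01---
PI chart (minterm → PIs covering it):
  1 | -0-01,-00-1,0--01,0-0-1
  2 | ---10,-001-,0-01-
  3 | -00-1,-001-,0-0-1,0-01-
  4 | 0-1-0,0-10-
  5 | --101,-0-01,0--01,0-10-
  6 | ---10,0-1-0
  8 | -10-0,01---
  9 | 0--01,0-0-1,01---
  10 | ---10,-10-0,0-01-,01---
  11 | 0-0-1,0-01-,01---
  12 | 0-1-0,0-10-,01---
  13 | --101,0--01,0-10-,01---
  15 | 01---  (sole → essential)
  17 | -0-01,-00-1
  18 | ---10,-001-
  19 | -00-1,-001-
  21 | --101,-0-01
  22 | ---10  (sole → essential)
  24 | -10-0  (sole → essential)
  26 | ---10,-10-0
  29 | --101  (sole → essential)
  30 | ---10  (sole → essential)
Essential prime implicants: ---10, --101, -10-0, 01---

YES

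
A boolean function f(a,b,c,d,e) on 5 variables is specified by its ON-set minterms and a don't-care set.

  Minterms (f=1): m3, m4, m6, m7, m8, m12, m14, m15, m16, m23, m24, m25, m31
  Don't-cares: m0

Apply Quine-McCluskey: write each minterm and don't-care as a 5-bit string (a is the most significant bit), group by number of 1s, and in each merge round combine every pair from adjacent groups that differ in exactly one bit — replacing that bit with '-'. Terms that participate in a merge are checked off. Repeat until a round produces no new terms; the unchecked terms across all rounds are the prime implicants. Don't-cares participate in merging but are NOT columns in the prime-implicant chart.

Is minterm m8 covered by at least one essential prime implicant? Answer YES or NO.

size-2^0 implicants → 00000(✓)  00011(✓)  00100(✓)  00110(✓)  00111(✓)  01000(✓)  01100(✓)  01110(✓)  01111(✓)  10000(✓)  10111(✓)  11000(✓)  11001(✓)  11111(✓)
size-2^1 implicants → -0000(✓)  -0111(✓)  -1000(✓)  -1111(✓)  0-000(✓)  0-100(✓)  0-110(✓)  0-111(✓)  00-00(✓)  00-11  001-0(✓)  0011-(✓)  01-00(✓)  011-0(✓)  0111-(✓)  1-000(✓)  1-111(✓)  1100-
size-2^2 implicants → --000  --111  0--00  0-1-0  0-11-
Unchecked terms (primes): --000, --111, 0--00, 0-1-0, 0-11-, 00-11, 1100-
Minterm coverage:
  m3 ⊆ 00-11 [E]
  m4 ⊆ 0--00,0-1-0
  m6 ⊆ 0-1-0,0-11-
  m7 ⊆ --111,0-11-,00-11
  m8 ⊆ --000,0--00
  m12 ⊆ 0--00,0-1-0
  m14 ⊆ 0-1-0,0-11-
  m15 ⊆ --111,0-11-
  m16 ⊆ --000 [E]
  m23 ⊆ --111 [E]
  m24 ⊆ --000,1100-
  m25 ⊆ 1100- [E]
  m31 ⊆ --111 [E]
E = {--000, --111, 00-11, 1100-}

YES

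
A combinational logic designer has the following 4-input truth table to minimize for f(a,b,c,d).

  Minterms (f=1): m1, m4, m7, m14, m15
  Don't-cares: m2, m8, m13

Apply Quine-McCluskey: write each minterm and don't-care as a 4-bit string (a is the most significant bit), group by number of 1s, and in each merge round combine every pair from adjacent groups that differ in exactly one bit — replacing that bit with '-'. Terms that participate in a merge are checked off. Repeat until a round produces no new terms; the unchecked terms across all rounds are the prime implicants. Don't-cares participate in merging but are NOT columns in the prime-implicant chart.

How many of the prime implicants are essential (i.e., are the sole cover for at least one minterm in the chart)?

4

[col 0] 0001, 0010, 0100, 0111*, 1000, 1101*, 1110*, 1111*
[col 1] -111, 11-1, 111-
Prime implicants: -111, 0001, 0010, 0100, 1000, 11-1, 111-
PI chart (minterm → PIs covering it):
  1 | 0001  (sole → essential)
  4 | 0100  (sole → essential)
  7 | -111  (sole → essential)
  14 | 111-  (sole → essential)
  15 | -111,11-1,111-
Essential prime implicants: -111, 0001, 0100, 111-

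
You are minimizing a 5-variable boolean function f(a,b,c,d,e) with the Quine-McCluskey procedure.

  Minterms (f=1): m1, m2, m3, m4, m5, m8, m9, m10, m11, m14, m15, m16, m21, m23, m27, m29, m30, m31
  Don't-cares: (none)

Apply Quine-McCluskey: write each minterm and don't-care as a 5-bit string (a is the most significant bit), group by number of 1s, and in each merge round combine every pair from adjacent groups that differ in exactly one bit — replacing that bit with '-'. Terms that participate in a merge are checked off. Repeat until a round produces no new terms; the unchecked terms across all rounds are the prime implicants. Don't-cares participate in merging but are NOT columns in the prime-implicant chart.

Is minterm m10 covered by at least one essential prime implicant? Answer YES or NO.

Round 0: 00001✓ 00010✓ 00011✓ 00100✓ 00101✓ 01000✓ 01001✓ 01010✓ 01011✓ 01110✓ 01111✓ 10000 10101✓ 10111✓ 11011✓ 11101✓ 11110✓ 11111✓
Round 1: -0101 -1011✓ -1110✓ -1111✓ 0-001✓ 0-010✓ 0-011✓ 00-01 000-1✓ 0001-✓ 0010- 01-10✓ 01-11✓ 010-0✓ 010-1✓ 0100-✓ 0101-✓ 0111-✓ 1-101✓ 1-111✓ 101-1✓ 11-11✓ 111-1✓ 1111-✓
Round 2: -1-11 -111- 0-0-1 0-01- 01-1- 010-- 1-1-1
PIs = {-0101, -1-11, -111-, 0-0-1, 0-01-, 00-01, 0010-, 01-1-, 010--, 1-1-1, 10000}
Coverage chart:
  m1: 0-0-1,00-01
  m2: 0-01- ←essential
  m3: 0-0-1,0-01-
  m4: 0010- ←essential
  m5: -0101,00-01,0010-
  m8: 010-- ←essential
  m9: 0-0-1,010--
  m10: 0-01-,01-1-,010--
  m11: -1-11,0-0-1,0-01-,01-1-,010--
  m14: -111-,01-1-
  m15: -1-11,-111-,01-1-
  m16: 10000 ←essential
  m21: -0101,1-1-1
  m23: 1-1-1 ←essential
  m27: -1-11 ←essential
  m29: 1-1-1 ←essential
  m30: -111- ←essential
  m31: -1-11,-111-,1-1-1
Essential: -1-11, -111-, 0-01-, 0010-, 010--, 1-1-1, 10000

YES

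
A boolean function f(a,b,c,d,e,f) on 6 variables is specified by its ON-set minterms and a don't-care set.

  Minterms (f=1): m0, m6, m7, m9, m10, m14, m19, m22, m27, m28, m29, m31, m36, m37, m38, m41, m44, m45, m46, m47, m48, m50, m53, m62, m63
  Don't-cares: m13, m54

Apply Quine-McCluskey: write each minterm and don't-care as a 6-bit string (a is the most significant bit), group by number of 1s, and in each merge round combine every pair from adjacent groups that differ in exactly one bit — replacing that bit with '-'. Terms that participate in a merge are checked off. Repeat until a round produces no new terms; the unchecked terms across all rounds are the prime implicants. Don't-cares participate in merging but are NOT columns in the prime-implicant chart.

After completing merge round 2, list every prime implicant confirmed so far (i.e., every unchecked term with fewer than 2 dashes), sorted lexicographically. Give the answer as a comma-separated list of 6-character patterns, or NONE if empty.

Round 0: 000000 000110✓ 000111✓ 001001✓ 001010✓ 001101✓ 001110✓ 010011✓ 010110✓ 011011✓ 011100✓ 011101✓ 011111✓ 100100✓ 100101✓ 100110✓ 101001✓ 101100✓ 101101✓ 101110✓ 101111✓ 110000✓ 110010✓ 110101✓ 110110✓ 111110✓ 111111✓
Round 1: -00110✓ -01001✓ -01101✓ -01110✓ -10110✓ -11111 0-0110✓ 0-1101 00-110✓ 00011- 001-01✓ 001-10 01-011 011-11 0111-1 01110- 1-0101 1-0110✓ 1-1110✓ 1-1111✓ 10-100✓ 10-101✓ 10-110✓ 1001-0✓ 10010-✓ 101-01✓ 1011-0✓ 1011-1✓ 10110-✓ 10111-✓ 11-110✓ 110-10 1100-0 11111-✓
Round 2: --0110 -0-110 -01-01 1--110 1-111- 10-1-0 10-10- 1011--
PIs = {--0110, -0-110, -01-01, -11111, 0-1101, 000000, 00011-, 001-10, 01-011, 011-11, 0111-1, 01110-, 1--110, 1-0101, 1-111-, 10-1-0, 10-10-, 1011--, 110-10, 1100-0}

-11111, 0-1101, 000000, 00011-, 001-10, 01-011, 011-11, 0111-1, 01110-, 1-0101, 110-10, 1100-0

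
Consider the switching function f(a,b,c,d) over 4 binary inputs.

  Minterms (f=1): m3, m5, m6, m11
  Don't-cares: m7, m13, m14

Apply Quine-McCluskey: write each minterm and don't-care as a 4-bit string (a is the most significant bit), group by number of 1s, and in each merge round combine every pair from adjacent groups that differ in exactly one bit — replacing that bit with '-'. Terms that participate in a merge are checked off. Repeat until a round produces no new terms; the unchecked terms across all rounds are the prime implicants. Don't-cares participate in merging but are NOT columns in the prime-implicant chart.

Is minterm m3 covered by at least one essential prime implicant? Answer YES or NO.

YES

size-2^0 implicants → 0011(✓)  0101(✓)  0110(✓)  0111(✓)  1011(✓)  1101(✓)  1110(✓)
size-2^1 implicants → -011  -101  -110  0-11  01-1  011-
Unchecked terms (primes): -011, -101, -110, 0-11, 01-1, 011-
Minterm coverage:
  m3 ⊆ -011,0-11
  m5 ⊆ -101,01-1
  m6 ⊆ -110,011-
  m11 ⊆ -011 [E]
E = {-011}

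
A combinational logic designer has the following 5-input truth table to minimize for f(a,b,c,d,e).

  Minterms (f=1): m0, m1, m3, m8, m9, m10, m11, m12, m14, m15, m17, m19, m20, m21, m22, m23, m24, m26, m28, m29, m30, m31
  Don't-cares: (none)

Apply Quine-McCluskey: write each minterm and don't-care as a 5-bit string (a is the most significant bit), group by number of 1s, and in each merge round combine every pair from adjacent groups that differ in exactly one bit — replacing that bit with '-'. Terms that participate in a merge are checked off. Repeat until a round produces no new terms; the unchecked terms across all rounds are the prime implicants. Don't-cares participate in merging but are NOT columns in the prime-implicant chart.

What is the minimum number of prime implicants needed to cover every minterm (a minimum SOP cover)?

Round 0: 00000✓ 00001✓ 00011✓ 01000✓ 01001✓ 01010✓ 01011✓ 01100✓ 01110✓ 01111✓ 10001✓ 10011✓ 10100✓ 10101✓ 10110✓ 10111✓ 11000✓ 11010✓ 11100✓ 11101✓ 11110✓ 11111✓
Round 1: -0001✓ -0011✓ -1000✓ -1010✓ -1100✓ -1110✓ -1111✓ 0-000✓ 0-001✓ 0-011✓ 000-1✓ 0000-✓ 01-00✓ 01-10✓ 01-11✓ 010-0✓ 010-1✓ 0100-✓ 0101-✓ 011-0✓ 0111-✓ 1-100✓ 1-101✓ 1-110✓ 1-111✓ 10-01✓ 10-11✓ 100-1✓ 101-0✓ 101-1✓ 1010-✓ 1011-✓ 11-00✓ 11-10✓ 110-0✓ 111-0✓ 111-1✓ 1110-✓ 1111-✓
Round 2: -00-1 -1-00✓ -1-10✓ -10-0✓ -11-0✓ -111- 0-0-1 0-00- 01--0✓ 01-1- 010-- 1-1-0✓ 1-1-1✓ 1-10-✓ 1-11-✓ 10--1 101--✓ 11--0✓ 111--✓
Round 3: -1--0 1-1--
PIs = {-00-1, -1--0, -111-, 0-0-1, 0-00-, 01-1-, 010--, 1-1--, 10--1}
Coverage chart:
  m0: 0-00- ←essential
  m1: -00-1,0-0-1,0-00-
  m3: -00-1,0-0-1
  m8: -1--0,0-00-,010--
  m9: 0-0-1,0-00-,010--
  m10: -1--0,01-1-,010--
  m11: 0-0-1,01-1-,010--
  m12: -1--0 ←essential
  m14: -1--0,-111-,01-1-
  m15: -111-,01-1-
  m17: -00-1,10--1
  m19: -00-1,10--1
  m20: 1-1-- ←essential
  m21: 1-1--,10--1
  m22: 1-1-- ←essential
  m23: 1-1--,10--1
  m24: -1--0 ←essential
  m26: -1--0 ←essential
  m28: -1--0,1-1--
  m29: 1-1-- ←essential
  m30: -1--0,-111-,1-1--
  m31: -111-,1-1--
Essential: -1--0, 0-00-, 1-1--
Petrick residual → -00-1, 01-1-
Min cover (5 terms): b'c'e + be' + a'c'd' + a'bd + ac

5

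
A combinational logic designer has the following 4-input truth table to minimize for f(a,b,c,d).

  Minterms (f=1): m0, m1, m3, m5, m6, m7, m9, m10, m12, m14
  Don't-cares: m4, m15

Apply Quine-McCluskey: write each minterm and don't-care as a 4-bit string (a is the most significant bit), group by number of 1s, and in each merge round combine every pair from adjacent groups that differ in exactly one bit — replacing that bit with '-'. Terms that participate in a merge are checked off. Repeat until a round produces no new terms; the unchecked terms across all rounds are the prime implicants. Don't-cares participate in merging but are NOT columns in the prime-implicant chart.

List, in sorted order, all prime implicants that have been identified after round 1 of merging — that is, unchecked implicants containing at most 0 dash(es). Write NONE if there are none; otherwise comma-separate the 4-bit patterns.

size-2^0 implicants → 0000(✓)  0001(✓)  0011(✓)  0100(✓)  0101(✓)  0110(✓)  0111(✓)  1001(✓)  1010(✓)  1100(✓)  1110(✓)  1111(✓)
size-2^1 implicants → -001  -100(✓)  -110(✓)  -111(✓)  0-00(✓)  0-01(✓)  0-11(✓)  00-1(✓)  000-(✓)  01-0(✓)  01-1(✓)  010-(✓)  011-(✓)  1-10  11-0(✓)  111-(✓)
size-2^2 implicants → -1-0  -11-  0--1  0-0-  01--
Unchecked terms (primes): -001, -1-0, -11-, 0--1, 0-0-, 01--, 1-10

NONE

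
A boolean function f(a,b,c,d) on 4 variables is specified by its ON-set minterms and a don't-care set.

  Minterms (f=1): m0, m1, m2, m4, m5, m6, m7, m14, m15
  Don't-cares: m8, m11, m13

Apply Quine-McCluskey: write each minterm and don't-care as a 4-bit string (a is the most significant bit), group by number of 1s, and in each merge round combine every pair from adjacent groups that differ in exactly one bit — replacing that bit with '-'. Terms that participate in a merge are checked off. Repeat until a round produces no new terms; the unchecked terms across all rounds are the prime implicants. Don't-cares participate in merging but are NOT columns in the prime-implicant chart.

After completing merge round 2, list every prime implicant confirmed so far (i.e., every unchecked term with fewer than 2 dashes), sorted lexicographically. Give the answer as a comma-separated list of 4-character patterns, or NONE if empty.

-000, 1-11

size-2^0 implicants → 0000(✓)  0001(✓)  0010(✓)  0100(✓)  0101(✓)  0110(✓)  0111(✓)  1000(✓)  1011(✓)  1101(✓)  1110(✓)  1111(✓)
size-2^1 implicants → -000  -101(✓)  -110(✓)  -111(✓)  0-00(✓)  0-01(✓)  0-10(✓)  00-0(✓)  000-(✓)  01-0(✓)  01-1(✓)  010-(✓)  011-(✓)  1-11  11-1(✓)  111-(✓)
size-2^2 implicants → -1-1  -11-  0--0  0-0-  01--
Unchecked terms (primes): -000, -1-1, -11-, 0--0, 0-0-, 01--, 1-11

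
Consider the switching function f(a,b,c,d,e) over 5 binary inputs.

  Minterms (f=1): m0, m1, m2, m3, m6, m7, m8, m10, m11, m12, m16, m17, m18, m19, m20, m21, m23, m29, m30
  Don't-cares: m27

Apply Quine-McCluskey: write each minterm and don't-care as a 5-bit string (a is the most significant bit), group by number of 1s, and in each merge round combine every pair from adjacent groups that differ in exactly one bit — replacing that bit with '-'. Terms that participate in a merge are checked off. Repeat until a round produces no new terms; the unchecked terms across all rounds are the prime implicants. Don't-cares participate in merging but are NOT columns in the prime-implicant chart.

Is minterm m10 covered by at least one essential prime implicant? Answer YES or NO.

size-2^0 implicants → 00000(✓)  00001(✓)  00010(✓)  00011(✓)  00110(✓)  00111(✓)  01000(✓)  01010(✓)  01011(✓)  01100(✓)  10000(✓)  10001(✓)  10010(✓)  10011(✓)  10100(✓)  10101(✓)  10111(✓)  11011(✓)  11101(✓)  11110
size-2^1 implicants → -0000(✓)  -0001(✓)  -0010(✓)  -0011(✓)  -0111(✓)  -1011(✓)  0-000(✓)  0-010(✓)  0-011(✓)  00-10(✓)  00-11(✓)  000-0(✓)  000-1(✓)  0000-(✓)  0001-(✓)  0011-(✓)  01-00  010-0(✓)  0101-(✓)  1-011(✓)  1-101  10-00(✓)  10-01(✓)  10-11(✓)  100-0(✓)  100-1(✓)  1000-(✓)  1001-(✓)  101-1(✓)  1010-(✓)
size-2^2 implicants → --011  -0-11  -00-0(✓)  -00-1(✓)  -000-(✓)  -001-(✓)  0-0-0  0-01-  00-1-  000--(✓)  10--1  10-0-  100--(✓)
size-2^3 implicants → -00--
Unchecked terms (primes): --011, -0-11, -00--, 0-0-0, 0-01-, 00-1-, 01-00, 1-101, 10--1, 10-0-, 11110
Minterm coverage:
  m0 ⊆ -00--,0-0-0
  m1 ⊆ -00-- [E]
  m2 ⊆ -00--,0-0-0,0-01-,00-1-
  m3 ⊆ --011,-0-11,-00--,0-01-,00-1-
  m6 ⊆ 00-1- [E]
  m7 ⊆ -0-11,00-1-
  m8 ⊆ 0-0-0,01-00
  m10 ⊆ 0-0-0,0-01-
  m11 ⊆ --011,0-01-
  m12 ⊆ 01-00 [E]
  m16 ⊆ -00--,10-0-
  m17 ⊆ -00--,10--1,10-0-
  m18 ⊆ -00-- [E]
  m19 ⊆ --011,-0-11,-00--,10--1
  m20 ⊆ 10-0- [E]
  m21 ⊆ 1-101,10--1,10-0-
  m23 ⊆ -0-11,10--1
  m29 ⊆ 1-101 [E]
  m30 ⊆ 11110 [E]
E = {-00--, 00-1-, 01-00, 1-101, 10-0-, 11110}

NO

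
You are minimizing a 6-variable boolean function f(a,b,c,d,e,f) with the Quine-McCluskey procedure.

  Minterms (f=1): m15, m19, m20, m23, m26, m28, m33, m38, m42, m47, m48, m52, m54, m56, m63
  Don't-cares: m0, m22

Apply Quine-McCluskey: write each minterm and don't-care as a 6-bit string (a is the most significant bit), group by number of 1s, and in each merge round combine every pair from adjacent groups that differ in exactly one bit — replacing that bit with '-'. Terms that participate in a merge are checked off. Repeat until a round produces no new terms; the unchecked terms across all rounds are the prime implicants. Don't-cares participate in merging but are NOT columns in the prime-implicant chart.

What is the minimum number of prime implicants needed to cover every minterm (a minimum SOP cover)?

Round 0: 000000 001111✓ 010011✓ 010100✓ 010110✓ 010111✓ 011010 011100✓ 100001 100110✓ 101010 101111✓ 110000✓ 110100✓ 110110✓ 111000✓ 111111✓
Round 1: -01111 -10100✓ -10110✓ 01-100 010-11 0101-0✓ 01011- 1-0110 1-1111 11-000 110-00 1101-0✓
Round 2: -101-0
PIs = {-01111, -101-0, 000000, 01-100, 010-11, 01011-, 011010, 1-0110, 1-1111, 100001, 101010, 11-000, 110-00}
Coverage chart:
  m15: -01111 ←essential
  m19: 010-11 ←essential
  m20: -101-0,01-100
  m23: 010-11,01011-
  m26: 011010 ←essential
  m28: 01-100 ←essential
  m33: 100001 ←essential
  m38: 1-0110 ←essential
  m42: 101010 ←essential
  m47: -01111,1-1111
  m48: 11-000,110-00
  m52: -101-0,110-00
  m54: -101-0,1-0110
  m56: 11-000 ←essential
  m63: 1-1111 ←essential
Essential: -01111, 01-100, 010-11, 011010, 1-0110, 1-1111, 100001, 101010, 11-000
Petrick residual → -101-0
Min cover (10 terms): b'cdef + bc'df' + a'bde'f' + a'bc'ef + a'bcd'ef' + ac'def' + acdef + ab'c'd'e'f + ab'cd'ef' + abd'e'f'

10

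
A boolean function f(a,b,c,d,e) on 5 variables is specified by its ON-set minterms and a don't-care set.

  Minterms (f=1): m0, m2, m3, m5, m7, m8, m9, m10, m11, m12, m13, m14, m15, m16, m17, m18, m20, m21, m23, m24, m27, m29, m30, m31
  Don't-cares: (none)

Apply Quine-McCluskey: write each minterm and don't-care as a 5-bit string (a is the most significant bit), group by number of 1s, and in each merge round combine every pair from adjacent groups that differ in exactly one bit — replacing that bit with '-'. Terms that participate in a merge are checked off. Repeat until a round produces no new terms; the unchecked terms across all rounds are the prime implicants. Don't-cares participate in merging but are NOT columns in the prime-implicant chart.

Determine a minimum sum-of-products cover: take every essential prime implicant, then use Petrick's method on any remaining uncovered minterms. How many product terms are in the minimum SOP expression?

8

[col 0] 00000*, 00010*, 00011*, 00101*, 00111*, 01000*, 01001*, 01010*, 01011*, 01100*, 01101*, 01110*, 01111*, 10000*, 10001*, 10010*, 10100*, 10101*, 10111*, 11000*, 11011*, 11101*, 11110*, 11111*
[col 1] -0000*, -0010*, -0101*, -0111*, -1000*, -1011*, -1101*, -1110*, -1111*, 0-000*, 0-010*, 0-011*, 0-101*, 0-111*, 00-11*, 000-0*, 0001-*, 001-1*, 01-00*, 01-01*, 01-10*, 01-11*, 010-0*, 010-1*, 0100-*, 0101-*, 011-0*, 011-1*, 0110-*, 0111-*, 1-000*, 1-101*, 1-111*, 10-00*, 10-01*, 100-0*, 1000-*, 101-1*, 1010-*, 11-11*, 111-1*, 1111-*
[col 2] --000, --101*, --111*, -00-0, -01-1*, -1-11, -11-1*, -111-, 0--11, 0-0-0, 0-01-, 0-1-1*, 01--0*, 01--1*, 01-0-*, 01-1-*, 010--*, 011--*, 1-1-1*, 10-0-
[col 3] --1-1, 01---
Prime implicants: --000, --1-1, -00-0, -1-11, -111-, 0--11, 0-0-0, 0-01-, 01---, 10-0-
PI chart (minterm → PIs covering it):
  0 | --000,-00-0,0-0-0
  2 | -00-0,0-0-0,0-01-
  3 | 0--11,0-01-
  5 | --1-1  (sole → essential)
  7 | --1-1,0--11
  8 | --000,0-0-0,01---
  9 | 01---  (sole → essential)
  10 | 0-0-0,0-01-,01---
  11 | -1-11,0--11,0-01-,01---
  12 | 01---  (sole → essential)
  13 | --1-1,01---
  14 | -111-,01---
  15 | --1-1,-1-11,-111-,0--11,01---
  16 | --000,-00-0,10-0-
  17 | 10-0-  (sole → essential)
  18 | -00-0  (sole → essential)
  20 | 10-0-  (sole → essential)
  21 | --1-1,10-0-
  23 | --1-1  (sole → essential)
  24 | --000  (sole → essential)
  27 | -1-11  (sole → essential)
  29 | --1-1  (sole → essential)
  30 | -111-  (sole → essential)
  31 | --1-1,-1-11,-111-
Essential prime implicants: --000, --1-1, -00-0, -1-11, -111-, 01---, 10-0-
Petrick residual → 0--11
Minimum SOP uses 8 PIs: c'd'e' + ce + b'c'e' + bde + bcd + a'de + a'b + ab'd'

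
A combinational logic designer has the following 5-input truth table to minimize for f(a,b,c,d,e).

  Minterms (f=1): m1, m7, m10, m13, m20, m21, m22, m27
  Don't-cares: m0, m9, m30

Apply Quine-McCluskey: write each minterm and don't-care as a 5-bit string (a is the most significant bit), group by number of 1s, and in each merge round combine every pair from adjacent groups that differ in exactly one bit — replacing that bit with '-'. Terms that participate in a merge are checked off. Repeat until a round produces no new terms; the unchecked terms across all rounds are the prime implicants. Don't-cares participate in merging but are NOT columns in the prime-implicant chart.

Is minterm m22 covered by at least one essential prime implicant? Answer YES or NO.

NO

size-2^0 implicants → 00000(✓)  00001(✓)  00111  01001(✓)  01010  01101(✓)  10100(✓)  10101(✓)  10110(✓)  11011  11110(✓)
size-2^1 implicants → 0-001  0000-  01-01  1-110  101-0  1010-
Unchecked terms (primes): 0-001, 0000-, 00111, 01-01, 01010, 1-110, 101-0, 1010-, 11011
Minterm coverage:
  m1 ⊆ 0-001,0000-
  m7 ⊆ 00111 [E]
  m10 ⊆ 01010 [E]
  m13 ⊆ 01-01 [E]
  m20 ⊆ 101-0,1010-
  m21 ⊆ 1010- [E]
  m22 ⊆ 1-110,101-0
  m27 ⊆ 11011 [E]
E = {00111, 01-01, 01010, 1010-, 11011}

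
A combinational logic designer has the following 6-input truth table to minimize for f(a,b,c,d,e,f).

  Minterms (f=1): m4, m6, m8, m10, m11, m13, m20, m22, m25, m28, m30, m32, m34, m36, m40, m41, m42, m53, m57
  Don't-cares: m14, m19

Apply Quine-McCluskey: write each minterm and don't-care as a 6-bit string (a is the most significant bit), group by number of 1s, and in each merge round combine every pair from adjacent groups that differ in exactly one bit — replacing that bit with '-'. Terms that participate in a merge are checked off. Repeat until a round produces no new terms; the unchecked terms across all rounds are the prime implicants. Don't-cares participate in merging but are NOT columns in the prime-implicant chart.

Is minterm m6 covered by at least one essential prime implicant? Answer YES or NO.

Round 0: 000100✓ 000110✓ 001000✓ 001010✓ 001011✓ 001101 001110✓ 010011 010100✓ 010110✓ 011001✓ 011100✓ 011110✓ 100000✓ 100010✓ 100100✓ 101000✓ 101001✓ 101010✓ 110101 111001✓
Round 1: -00100 -01000✓ -01010✓ -11001 0-0100✓ 0-0110✓ 0-1110✓ 00-110✓ 0001-0✓ 001-10 0010-0✓ 00101- 01-100✓ 01-110✓ 0101-0✓ 0111-0✓ 1-1001 10-000✓ 10-010✓ 100-00 1000-0✓ 1010-0✓ 10100-
Round 2: -010-0 0--110 0-01-0 01-1-0 10-0-0
PIs = {-00100, -010-0, -11001, 0--110, 0-01-0, 001-10, 00101-, 001101, 01-1-0, 010011, 1-1001, 10-0-0, 100-00, 10100-, 110101}
Coverage chart:
  m4: -00100,0-01-0
  m6: 0--110,0-01-0
  m8: -010-0 ←essential
  m10: -010-0,001-10,00101-
  m11: 00101- ←essential
  m13: 001101 ←essential
  m20: 0-01-0,01-1-0
  m22: 0--110,0-01-0,01-1-0
  m25: -11001 ←essential
  m28: 01-1-0 ←essential
  m30: 0--110,01-1-0
  m32: 10-0-0,100-00
  m34: 10-0-0 ←essential
  m36: -00100,100-00
  m40: -010-0,10-0-0,10100-
  m41: 1-1001,10100-
  m42: -010-0,10-0-0
  m53: 110101 ←essential
  m57: -11001,1-1001
Essential: -010-0, -11001, 00101-, 001101, 01-1-0, 10-0-0, 110101

NO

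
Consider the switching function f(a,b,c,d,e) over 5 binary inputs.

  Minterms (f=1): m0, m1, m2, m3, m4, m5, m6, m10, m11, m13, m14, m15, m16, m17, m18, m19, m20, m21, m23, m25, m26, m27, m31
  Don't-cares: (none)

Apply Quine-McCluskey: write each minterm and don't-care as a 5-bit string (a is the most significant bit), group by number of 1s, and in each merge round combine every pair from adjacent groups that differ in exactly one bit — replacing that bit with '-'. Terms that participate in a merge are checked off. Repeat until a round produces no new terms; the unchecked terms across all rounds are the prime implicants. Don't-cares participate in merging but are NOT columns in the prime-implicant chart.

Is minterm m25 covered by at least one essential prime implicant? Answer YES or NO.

YES

Round 0: 00000✓ 00001✓ 00010✓ 00011✓ 00100✓ 00101✓ 00110✓ 01010✓ 01011✓ 01101✓ 01110✓ 01111✓ 10000✓ 10001✓ 10010✓ 10011✓ 10100✓ 10101✓ 10111✓ 11001✓ 11010✓ 11011✓ 11111✓
Round 1: -0000✓ -0001✓ -0010✓ -0011✓ -0100✓ -0101✓ -1010✓ -1011✓ -1111✓ 0-010✓ 0-011✓ 0-101 0-110✓ 00-00✓ 00-01✓ 00-10✓ 000-0✓ 000-1✓ 0000-✓ 0001-✓ 001-0✓ 0010-✓ 01-10✓ 01-11✓ 0101-✓ 011-1 0111-✓ 1-001✓ 1-010✓ 1-011✓ 1-111✓ 10-00✓ 10-01✓ 10-11✓ 100-0✓ 100-1✓ 1000-✓ 1001-✓ 101-1✓ 1010-✓ 11-11✓ 110-1✓ 1101-✓
Round 2: --010✓ --011✓ -0-00✓ -0-01✓ -00-0✓ -00-1✓ -000-✓ -001-✓ -010-✓ -1-11 -101-✓ 0--10 0-01-✓ 00--0 00-0-✓ 000--✓ 01-1- 1--11 1-0-1 1-01-✓ 10--1 10-0-✓ 100--✓
Round 3: --01- -0-0- -00--
PIs = {--01-, -0-0-, -00--, -1-11, 0--10, 0-101, 00--0, 01-1-, 011-1, 1--11, 1-0-1, 10--1}
Coverage chart:
  m0: -0-0-,-00--,00--0
  m1: -0-0-,-00--
  m2: --01-,-00--,0--10,00--0
  m3: --01-,-00--
  m4: -0-0-,00--0
  m5: -0-0-,0-101
  m6: 0--10,00--0
  m10: --01-,0--10,01-1-
  m11: --01-,-1-11,01-1-
  m13: 0-101,011-1
  m14: 0--10,01-1-
  m15: -1-11,01-1-,011-1
  m16: -0-0-,-00--
  m17: -0-0-,-00--,1-0-1,10--1
  m18: --01-,-00--
  m19: --01-,-00--,1--11,1-0-1,10--1
  m20: -0-0- ←essential
  m21: -0-0-,10--1
  m23: 1--11,10--1
  m25: 1-0-1 ←essential
  m26: --01- ←essential
  m27: --01-,-1-11,1--11,1-0-1
  m31: -1-11,1--11
Essential: --01-, -0-0-, 1-0-1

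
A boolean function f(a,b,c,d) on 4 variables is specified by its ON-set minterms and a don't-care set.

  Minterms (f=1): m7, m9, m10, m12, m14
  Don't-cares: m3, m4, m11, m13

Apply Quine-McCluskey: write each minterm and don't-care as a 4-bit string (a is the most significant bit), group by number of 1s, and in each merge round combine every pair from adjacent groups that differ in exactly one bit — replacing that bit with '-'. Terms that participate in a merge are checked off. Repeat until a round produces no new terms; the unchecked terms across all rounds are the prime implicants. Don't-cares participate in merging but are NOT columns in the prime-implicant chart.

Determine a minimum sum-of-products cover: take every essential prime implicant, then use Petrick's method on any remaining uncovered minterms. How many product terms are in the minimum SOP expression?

[col 0] 0011*, 0100*, 0111*, 1001*, 1010*, 1011*, 1100*, 1101*, 1110*
[col 1] -011, -100, 0-11, 1-01, 1-10, 10-1, 101-, 11-0, 110-
Prime implicants: -011, -100, 0-11, 1-01, 1-10, 10-1, 101-, 11-0, 110-
PI chart (minterm → PIs covering it):
  7 | 0-11  (sole → essential)
  9 | 1-01,10-1
  10 | 1-10,101-
  12 | -100,11-0,110-
  14 | 1-10,11-0
Essential prime implicants: 0-11
Petrick residual → -100, 1-01, 1-10
Minimum SOP uses 4 PIs: bc'd' + a'cd + ac'd + acd'

4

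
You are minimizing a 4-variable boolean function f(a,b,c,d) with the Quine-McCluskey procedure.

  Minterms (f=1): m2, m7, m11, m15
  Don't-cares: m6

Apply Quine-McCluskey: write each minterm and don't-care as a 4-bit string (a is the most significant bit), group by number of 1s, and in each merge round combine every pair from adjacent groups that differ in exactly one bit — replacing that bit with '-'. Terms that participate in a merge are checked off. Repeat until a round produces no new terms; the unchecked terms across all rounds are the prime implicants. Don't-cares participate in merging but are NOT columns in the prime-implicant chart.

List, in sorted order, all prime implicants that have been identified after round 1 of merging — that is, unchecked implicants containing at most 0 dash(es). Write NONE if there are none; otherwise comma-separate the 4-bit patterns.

[col 0] 0010*, 0110*, 0111*, 1011*, 1111*
[col 1] -111, 0-10, 011-, 1-11
Prime implicants: -111, 0-10, 011-, 1-11

NONE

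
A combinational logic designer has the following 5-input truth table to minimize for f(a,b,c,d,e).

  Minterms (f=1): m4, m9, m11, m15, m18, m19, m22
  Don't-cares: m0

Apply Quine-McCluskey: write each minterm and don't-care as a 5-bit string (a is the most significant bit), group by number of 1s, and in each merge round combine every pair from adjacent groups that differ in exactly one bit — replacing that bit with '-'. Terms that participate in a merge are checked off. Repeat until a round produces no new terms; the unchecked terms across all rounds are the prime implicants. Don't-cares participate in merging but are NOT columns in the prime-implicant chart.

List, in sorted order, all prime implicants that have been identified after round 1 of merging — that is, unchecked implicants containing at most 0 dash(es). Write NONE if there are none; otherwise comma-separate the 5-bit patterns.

size-2^0 implicants → 00000(✓)  00100(✓)  01001(✓)  01011(✓)  01111(✓)  10010(✓)  10011(✓)  10110(✓)
size-2^1 implicants → 00-00  01-11  010-1  10-10  1001-
Unchecked terms (primes): 00-00, 01-11, 010-1, 10-10, 1001-

NONE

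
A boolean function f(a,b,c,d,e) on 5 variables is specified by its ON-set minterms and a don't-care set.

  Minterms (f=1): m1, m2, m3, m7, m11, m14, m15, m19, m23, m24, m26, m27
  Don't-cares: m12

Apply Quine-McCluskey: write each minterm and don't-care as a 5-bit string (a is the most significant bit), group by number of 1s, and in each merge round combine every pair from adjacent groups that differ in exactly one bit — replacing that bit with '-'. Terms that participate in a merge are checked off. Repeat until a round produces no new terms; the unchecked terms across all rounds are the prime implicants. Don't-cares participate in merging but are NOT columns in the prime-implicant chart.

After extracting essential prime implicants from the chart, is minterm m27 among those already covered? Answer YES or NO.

NO

[col 0] 00001*, 00010*, 00011*, 00111*, 01011*, 01100*, 01110*, 01111*, 10011*, 10111*, 11000*, 11010*, 11011*
[col 1] -0011*, -0111*, -1011*, 0-011*, 0-111*, 00-11*, 000-1, 0001-, 01-11*, 011-0, 0111-, 1-011*, 10-11*, 110-0, 1101-
[col 2] --011, -0-11, 0--11
Prime implicants: --011, -0-11, 0--11, 000-1, 0001-, 011-0, 0111-, 110-0, 1101-
PI chart (minterm → PIs covering it):
  1 | 000-1  (sole → essential)
  2 | 0001-  (sole → essential)
  3 | --011,-0-11,0--11,000-1,0001-
  7 | -0-11,0--11
  11 | --011,0--11
  14 | 011-0,0111-
  15 | 0--11,0111-
  19 | --011,-0-11
  23 | -0-11  (sole → essential)
  24 | 110-0  (sole → essential)
  26 | 110-0,1101-
  27 | --011,1101-
Essential prime implicants: -0-11, 000-1, 0001-, 110-0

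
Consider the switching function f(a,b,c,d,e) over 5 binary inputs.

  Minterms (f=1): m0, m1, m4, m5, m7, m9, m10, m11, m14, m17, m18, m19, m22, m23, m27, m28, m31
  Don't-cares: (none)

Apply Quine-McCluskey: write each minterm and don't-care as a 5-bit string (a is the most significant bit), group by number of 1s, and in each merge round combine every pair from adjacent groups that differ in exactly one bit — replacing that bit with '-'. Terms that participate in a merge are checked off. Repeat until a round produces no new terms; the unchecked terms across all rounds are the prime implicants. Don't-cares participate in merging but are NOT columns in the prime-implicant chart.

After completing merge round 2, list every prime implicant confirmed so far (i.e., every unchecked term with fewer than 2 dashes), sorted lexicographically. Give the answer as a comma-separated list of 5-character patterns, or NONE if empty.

-0001, -0111, -1011, 0-001, 001-1, 01-10, 010-1, 0101-, 100-1, 11100

size-2^0 implicants → 00000(✓)  00001(✓)  00100(✓)  00101(✓)  00111(✓)  01001(✓)  01010(✓)  01011(✓)  01110(✓)  10001(✓)  10010(✓)  10011(✓)  10110(✓)  10111(✓)  11011(✓)  11100  11111(✓)
size-2^1 implicants → -0001  -0111  -1011  0-001  00-00(✓)  00-01(✓)  0000-(✓)  001-1  0010-(✓)  01-10  010-1  0101-  1-011(✓)  1-111(✓)  10-10(✓)  10-11(✓)  100-1  1001-(✓)  1011-(✓)  11-11(✓)
size-2^2 implicants → 00-0-  1--11  10-1-
Unchecked terms (primes): -0001, -0111, -1011, 0-001, 00-0-, 001-1, 01-10, 010-1, 0101-, 1--11, 10-1-, 100-1, 11100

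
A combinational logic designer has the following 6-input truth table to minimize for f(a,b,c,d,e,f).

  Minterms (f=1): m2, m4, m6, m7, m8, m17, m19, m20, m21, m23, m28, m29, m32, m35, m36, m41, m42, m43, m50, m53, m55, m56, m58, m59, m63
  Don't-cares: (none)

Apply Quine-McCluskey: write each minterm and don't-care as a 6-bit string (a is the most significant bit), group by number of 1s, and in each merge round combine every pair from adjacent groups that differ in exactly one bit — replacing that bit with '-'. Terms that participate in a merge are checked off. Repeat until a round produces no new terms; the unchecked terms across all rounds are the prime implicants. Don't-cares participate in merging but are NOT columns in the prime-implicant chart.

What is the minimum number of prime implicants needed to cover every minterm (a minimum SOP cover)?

Round 0: 000010✓ 000100✓ 000110✓ 000111✓ 001000 010001✓ 010011✓ 010100✓ 010101✓ 010111✓ 011100✓ 011101✓ 100000✓ 100011✓ 100100✓ 101001✓ 101010✓ 101011✓ 110010✓ 110101✓ 110111✓ 111000✓ 111010✓ 111011✓ 111111✓
Round 1: -00100 -10101✓ -10111✓ 0-0100 0-0111 000-10 0001-0 00011- 01-100✓ 01-101✓ 010-01✓ 010-11✓ 0100-1✓ 0101-1✓ 01010-✓ 01110-✓ 1-1010✓ 1-1011✓ 10-011 100-00 1010-1 10101-✓ 11-010 11-111 1101-1✓ 111-11 1110-0 11101-✓
Round 2: -101-1 01-10- 010--1 1-101-
PIs = {-00100, -101-1, 0-0100, 0-0111, 000-10, 0001-0, 00011-, 001000, 01-10-, 010--1, 1-101-, 10-011, 100-00, 1010-1, 11-010, 11-111, 111-11, 1110-0}
Coverage chart:
  m2: 000-10 ←essential
  m4: -00100,0-0100,0001-0
  m6: 000-10,0001-0,00011-
  m7: 0-0111,00011-
  m8: 001000 ←essential
  m17: 010--1 ←essential
  m19: 010--1 ←essential
  m20: 0-0100,01-10-
  m21: -101-1,01-10-,010--1
  m23: -101-1,0-0111,010--1
  m28: 01-10- ←essential
  m29: 01-10- ←essential
  m32: 100-00 ←essential
  m35: 10-011 ←essential
  m36: -00100,100-00
  m41: 1010-1 ←essential
  m42: 1-101- ←essential
  m43: 1-101-,10-011,1010-1
  m50: 11-010 ←essential
  m53: -101-1 ←essential
  m55: -101-1,11-111
  m56: 1110-0 ←essential
  m58: 1-101-,11-010,1110-0
  m59: 1-101-,111-11
  m63: 11-111,111-11
Essential: -101-1, 000-10, 001000, 01-10-, 010--1, 1-101-, 10-011, 100-00, 1010-1, 11-010, 1110-0
Petrick residual → -00100, 0-0111, 11-111
Min cover (14 terms): b'c'de'f' + bc'df + a'c'def + a'b'c'ef' + a'b'cd'e'f' + a'bde' + a'bc'f + acd'e + ab'd'ef + ab'c'e'f' + ab'cd'f + abd'ef' + abdef + abcd'f'

14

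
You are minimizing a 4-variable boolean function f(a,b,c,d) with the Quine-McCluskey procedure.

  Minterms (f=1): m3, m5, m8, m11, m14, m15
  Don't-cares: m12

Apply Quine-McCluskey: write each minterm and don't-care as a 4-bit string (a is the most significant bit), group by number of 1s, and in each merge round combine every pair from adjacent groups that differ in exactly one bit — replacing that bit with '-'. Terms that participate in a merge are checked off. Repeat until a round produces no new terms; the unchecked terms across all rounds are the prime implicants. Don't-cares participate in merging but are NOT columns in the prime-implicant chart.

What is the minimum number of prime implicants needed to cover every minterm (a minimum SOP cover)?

[col 0] 0011*, 0101, 1000*, 1011*, 1100*, 1110*, 1111*
[col 1] -011, 1-00, 1-11, 11-0, 111-
Prime implicants: -011, 0101, 1-00, 1-11, 11-0, 111-
PI chart (minterm → PIs covering it):
  3 | -011  (sole → essential)
  5 | 0101  (sole → essential)
  8 | 1-00  (sole → essential)
  11 | -011,1-11
  14 | 11-0,111-
  15 | 1-11,111-
Essential prime implicants: -011, 0101, 1-00
Petrick residual → 111-
Minimum SOP uses 4 PIs: b'cd + a'bc'd + ac'd' + abc

4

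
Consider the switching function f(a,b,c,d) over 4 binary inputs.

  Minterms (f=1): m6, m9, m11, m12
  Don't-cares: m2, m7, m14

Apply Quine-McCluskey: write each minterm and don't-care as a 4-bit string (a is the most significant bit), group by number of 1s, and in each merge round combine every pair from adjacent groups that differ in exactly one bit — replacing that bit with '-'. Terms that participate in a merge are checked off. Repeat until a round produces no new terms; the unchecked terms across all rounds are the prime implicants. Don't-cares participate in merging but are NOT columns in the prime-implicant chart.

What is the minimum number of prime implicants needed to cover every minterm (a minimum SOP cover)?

3

Round 0: 0010✓ 0110✓ 0111✓ 1001✓ 1011✓ 1100✓ 1110✓
Round 1: -110 0-10 011- 10-1 11-0
PIs = {-110, 0-10, 011-, 10-1, 11-0}
Coverage chart:
  m6: -110,0-10,011-
  m9: 10-1 ←essential
  m11: 10-1 ←essential
  m12: 11-0 ←essential
Essential: 10-1, 11-0
Petrick residual → -110
Min cover (3 terms): bcd' + ab'd + abd'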